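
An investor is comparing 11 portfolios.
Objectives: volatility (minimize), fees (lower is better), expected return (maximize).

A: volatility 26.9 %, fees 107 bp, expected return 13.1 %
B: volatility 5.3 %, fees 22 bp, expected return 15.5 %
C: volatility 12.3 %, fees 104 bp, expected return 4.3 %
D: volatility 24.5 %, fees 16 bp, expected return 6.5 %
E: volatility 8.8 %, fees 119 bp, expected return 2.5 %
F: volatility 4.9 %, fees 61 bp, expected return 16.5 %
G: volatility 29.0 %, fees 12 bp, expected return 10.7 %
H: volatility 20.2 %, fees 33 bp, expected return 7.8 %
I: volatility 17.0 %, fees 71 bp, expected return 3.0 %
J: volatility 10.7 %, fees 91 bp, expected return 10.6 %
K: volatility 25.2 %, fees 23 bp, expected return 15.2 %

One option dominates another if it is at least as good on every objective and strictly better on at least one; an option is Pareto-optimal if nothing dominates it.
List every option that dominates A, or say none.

B, F, K

B: volatility 5.3≤26.9, fees 22≤107, expected return 15.5≥13.1 — dominates A.
F: volatility 4.9≤26.9, fees 61≤107, expected return 16.5≥13.1 — dominates A.
K: volatility 25.2≤26.9, fees 23≤107, expected return 15.2≥13.1 — dominates A.
Others (C, D, E, G, H, I, J) are each worse than A on at least one objective.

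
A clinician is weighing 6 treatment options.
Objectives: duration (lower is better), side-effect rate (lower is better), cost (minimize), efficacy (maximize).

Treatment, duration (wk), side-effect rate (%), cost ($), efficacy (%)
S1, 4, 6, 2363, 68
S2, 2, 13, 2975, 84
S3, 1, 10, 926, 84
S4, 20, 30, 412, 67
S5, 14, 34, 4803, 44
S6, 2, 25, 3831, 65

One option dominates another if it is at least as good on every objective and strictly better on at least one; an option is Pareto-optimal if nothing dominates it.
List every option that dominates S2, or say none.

S3: duration 1≤2, side-effect rate 10≤13, cost 926≤2975, efficacy 84≥84 — dominates S2.
Others (S1, S4, S5, S6) are each worse than S2 on at least one objective.

S3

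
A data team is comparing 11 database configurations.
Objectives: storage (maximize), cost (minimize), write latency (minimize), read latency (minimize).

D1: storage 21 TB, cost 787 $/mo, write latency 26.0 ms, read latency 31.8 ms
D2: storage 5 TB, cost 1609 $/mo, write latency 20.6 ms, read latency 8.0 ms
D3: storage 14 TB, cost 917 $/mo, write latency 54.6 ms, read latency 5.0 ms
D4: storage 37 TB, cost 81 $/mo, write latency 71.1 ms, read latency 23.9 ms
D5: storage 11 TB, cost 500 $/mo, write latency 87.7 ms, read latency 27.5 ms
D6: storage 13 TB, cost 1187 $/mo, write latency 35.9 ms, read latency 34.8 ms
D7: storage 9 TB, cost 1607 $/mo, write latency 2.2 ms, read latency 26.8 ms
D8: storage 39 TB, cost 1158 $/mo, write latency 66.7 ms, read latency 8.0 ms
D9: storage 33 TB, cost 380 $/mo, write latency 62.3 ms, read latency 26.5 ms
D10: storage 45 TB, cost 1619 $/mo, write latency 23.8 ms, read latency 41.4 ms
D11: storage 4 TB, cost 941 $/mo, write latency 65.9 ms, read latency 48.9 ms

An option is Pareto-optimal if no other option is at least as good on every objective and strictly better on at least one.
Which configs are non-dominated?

D1: not dominated.
D2: not dominated.
D3: not dominated (best read latency).
D4: not dominated (best cost).
D5: dominated by D4 (storage 37≥11, cost 81≤500, write latency 71.1≤87.7, read latency 23.9≤27.5).
D6: dominated by D1 (storage 21≥13, cost 787≤1187, write latency 26.0≤35.9, read latency 31.8≤34.8).
D7: not dominated (best write latency).
D8: not dominated.
D9: not dominated.
D10: not dominated (best storage).
D11: dominated by D1 (storage 21≥4, cost 787≤941, write latency 26.0≤65.9, read latency 31.8≤48.9).

D1, D2, D3, D4, D7, D8, D9, D10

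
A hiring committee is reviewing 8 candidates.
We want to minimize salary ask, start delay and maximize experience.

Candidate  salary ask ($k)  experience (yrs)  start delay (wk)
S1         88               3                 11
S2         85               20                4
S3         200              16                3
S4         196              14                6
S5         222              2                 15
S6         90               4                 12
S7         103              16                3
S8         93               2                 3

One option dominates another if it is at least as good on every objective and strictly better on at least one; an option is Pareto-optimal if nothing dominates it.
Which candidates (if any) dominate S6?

S2: salary ask 85≤90, experience 20≥4, start delay 4≤12 — dominates S6.
Others (S1, S3, S4, S5, S7, S8) are each worse than S6 on at least one objective.

S2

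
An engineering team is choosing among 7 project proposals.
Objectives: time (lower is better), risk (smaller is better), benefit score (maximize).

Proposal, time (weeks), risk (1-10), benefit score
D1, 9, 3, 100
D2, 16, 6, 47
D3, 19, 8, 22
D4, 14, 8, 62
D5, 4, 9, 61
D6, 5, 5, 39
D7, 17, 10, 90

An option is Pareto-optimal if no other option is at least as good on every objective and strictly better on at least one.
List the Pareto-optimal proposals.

D1, D5, D6

D1: not dominated (best risk).
D2: dominated by D1 (time 9≤16, risk 3≤6, benefit score 100≥47).
D3: dominated by D1 (time 9≤19, risk 3≤8, benefit score 100≥22).
D4: dominated by D1 (time 9≤14, risk 3≤8, benefit score 100≥62).
D5: not dominated (best time).
D6: not dominated.
D7: dominated by D1 (time 9≤17, risk 3≤10, benefit score 100≥90).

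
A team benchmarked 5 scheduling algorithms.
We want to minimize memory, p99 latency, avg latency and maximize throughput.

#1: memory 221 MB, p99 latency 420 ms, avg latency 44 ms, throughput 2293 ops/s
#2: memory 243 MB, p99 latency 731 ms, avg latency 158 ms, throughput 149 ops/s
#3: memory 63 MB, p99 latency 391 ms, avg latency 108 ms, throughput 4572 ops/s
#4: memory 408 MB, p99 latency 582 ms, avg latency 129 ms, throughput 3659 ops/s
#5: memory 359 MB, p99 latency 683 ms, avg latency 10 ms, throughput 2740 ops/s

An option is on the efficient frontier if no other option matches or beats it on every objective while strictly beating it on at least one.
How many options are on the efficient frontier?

#1: not dominated.
#2: dominated by #1 (memory 221≤243, p99 latency 420≤731, avg latency 44≤158, throughput 2293≥149).
#3: not dominated (best memory).
#4: dominated by #3 (memory 63≤408, p99 latency 391≤582, avg latency 108≤129, throughput 4572≥3659).
#5: not dominated (best avg latency).
Pareto-optimal: #1, #3, #5 → 3.

3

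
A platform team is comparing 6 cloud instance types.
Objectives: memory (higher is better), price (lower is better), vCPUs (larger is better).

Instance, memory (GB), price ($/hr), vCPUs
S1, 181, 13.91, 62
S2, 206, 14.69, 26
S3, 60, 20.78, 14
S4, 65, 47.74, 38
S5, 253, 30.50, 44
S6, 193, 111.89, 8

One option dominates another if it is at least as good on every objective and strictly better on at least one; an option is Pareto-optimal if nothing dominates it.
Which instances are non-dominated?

S1, S2, S5

S1: not dominated (best price).
S2: not dominated.
S3: dominated by S1 (memory 181≥60, price 13.91≤20.78, vCPUs 62≥14).
S4: dominated by S1 (memory 181≥65, price 13.91≤47.74, vCPUs 62≥38).
S5: not dominated (best memory).
S6: dominated by S2 (memory 206≥193, price 14.69≤111.89, vCPUs 26≥8).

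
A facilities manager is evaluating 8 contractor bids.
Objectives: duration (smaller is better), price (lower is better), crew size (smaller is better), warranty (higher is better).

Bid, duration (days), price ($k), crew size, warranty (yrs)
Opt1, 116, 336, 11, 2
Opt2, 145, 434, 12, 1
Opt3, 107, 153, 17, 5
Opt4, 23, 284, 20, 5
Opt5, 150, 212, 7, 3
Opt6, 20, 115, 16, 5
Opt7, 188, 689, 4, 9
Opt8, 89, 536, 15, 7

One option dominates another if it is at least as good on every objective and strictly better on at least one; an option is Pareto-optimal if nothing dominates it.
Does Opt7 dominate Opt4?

No

Opt7 vs Opt4: Opt7 is worse on duration (188 vs 23), so it does not dominate Opt4.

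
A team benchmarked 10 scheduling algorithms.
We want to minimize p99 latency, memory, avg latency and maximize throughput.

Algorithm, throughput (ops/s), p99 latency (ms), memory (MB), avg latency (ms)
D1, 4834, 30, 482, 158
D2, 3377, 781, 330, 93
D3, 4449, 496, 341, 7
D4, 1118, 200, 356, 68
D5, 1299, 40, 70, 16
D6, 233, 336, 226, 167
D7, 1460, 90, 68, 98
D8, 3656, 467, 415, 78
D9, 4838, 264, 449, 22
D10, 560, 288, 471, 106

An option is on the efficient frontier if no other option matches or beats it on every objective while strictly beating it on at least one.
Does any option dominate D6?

D5 vs D6: throughput 1299≥233, p99 latency 40≤336, memory 70≤226, avg latency 16≤167 — D5 is at least as good on every objective and strictly better on at least one, so D5 dominates D6.

Yes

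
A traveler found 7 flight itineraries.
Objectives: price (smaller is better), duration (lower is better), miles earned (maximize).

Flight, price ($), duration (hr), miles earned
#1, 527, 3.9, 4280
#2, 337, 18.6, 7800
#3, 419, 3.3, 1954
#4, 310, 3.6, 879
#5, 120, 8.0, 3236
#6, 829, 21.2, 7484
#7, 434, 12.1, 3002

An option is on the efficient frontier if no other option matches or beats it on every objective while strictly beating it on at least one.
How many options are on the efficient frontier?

#1: not dominated.
#2: not dominated (best miles earned).
#3: not dominated (best duration).
#4: not dominated.
#5: not dominated (best price).
#6: dominated by #2 (price 337≤829, duration 18.6≤21.2, miles earned 7800≥7484).
#7: dominated by #5 (price 120≤434, duration 8.0≤12.1, miles earned 3236≥3002).
Pareto-optimal: #1, #2, #3, #4, #5 → 5.

5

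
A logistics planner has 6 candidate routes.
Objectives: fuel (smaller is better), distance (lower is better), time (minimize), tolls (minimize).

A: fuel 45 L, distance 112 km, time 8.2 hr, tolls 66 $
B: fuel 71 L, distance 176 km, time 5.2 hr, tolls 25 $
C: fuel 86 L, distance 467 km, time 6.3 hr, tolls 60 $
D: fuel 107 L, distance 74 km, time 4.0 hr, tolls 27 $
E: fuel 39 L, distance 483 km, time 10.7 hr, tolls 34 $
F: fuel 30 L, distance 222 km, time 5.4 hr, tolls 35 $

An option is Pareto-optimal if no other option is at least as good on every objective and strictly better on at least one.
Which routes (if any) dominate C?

B: fuel 71≤86, distance 176≤467, time 5.2≤6.3, tolls 25≤60 — dominates C.
F: fuel 30≤86, distance 222≤467, time 5.4≤6.3, tolls 35≤60 — dominates C.
Others (A, D, E) are each worse than C on at least one objective.

B, F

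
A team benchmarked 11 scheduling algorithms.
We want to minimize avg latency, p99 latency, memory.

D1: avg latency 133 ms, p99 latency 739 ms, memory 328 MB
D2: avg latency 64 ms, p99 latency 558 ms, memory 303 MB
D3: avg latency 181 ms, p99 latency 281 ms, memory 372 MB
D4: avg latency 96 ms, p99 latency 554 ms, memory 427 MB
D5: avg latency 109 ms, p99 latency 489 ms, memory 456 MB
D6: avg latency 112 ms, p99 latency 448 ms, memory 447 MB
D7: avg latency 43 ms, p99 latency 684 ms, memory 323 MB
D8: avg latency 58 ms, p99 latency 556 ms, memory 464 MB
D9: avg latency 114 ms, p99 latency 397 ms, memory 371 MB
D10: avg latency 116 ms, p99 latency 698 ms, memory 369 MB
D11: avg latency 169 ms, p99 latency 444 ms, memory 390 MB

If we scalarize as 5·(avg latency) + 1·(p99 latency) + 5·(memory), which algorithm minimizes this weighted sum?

D1: 5·133 + 1·739 + 5·328 = 3044
D2: 5·64 + 1·558 + 5·303 = 2393
D3: 5·181 + 1·281 + 5·372 = 3046
D4: 5·96 + 1·554 + 5·427 = 3169
D5: 5·109 + 1·489 + 5·456 = 3314
D6: 5·112 + 1·448 + 5·447 = 3243
D7: 5·43 + 1·684 + 5·323 = 2514
D8: 5·58 + 1·556 + 5·464 = 3166
D9: 5·114 + 1·397 + 5·371 = 2822
D10: 5·116 + 1·698 + 5·369 = 3123
D11: 5·169 + 1·444 + 5·390 = 3239
Lowest: D2 at 2393.

D2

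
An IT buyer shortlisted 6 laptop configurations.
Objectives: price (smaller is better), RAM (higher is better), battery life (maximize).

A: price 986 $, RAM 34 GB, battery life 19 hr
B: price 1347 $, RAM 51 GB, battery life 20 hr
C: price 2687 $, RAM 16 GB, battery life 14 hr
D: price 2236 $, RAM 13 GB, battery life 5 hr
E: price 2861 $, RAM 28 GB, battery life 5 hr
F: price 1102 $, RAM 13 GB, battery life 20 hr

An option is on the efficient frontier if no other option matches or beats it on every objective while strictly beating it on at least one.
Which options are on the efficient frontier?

A: not dominated (best price).
B: not dominated (best RAM).
C: dominated by A (price 986≤2687, RAM 34≥16, battery life 19≥14).
D: dominated by A (price 986≤2236, RAM 34≥13, battery life 19≥5).
E: dominated by A (price 986≤2861, RAM 34≥28, battery life 19≥5).
F: not dominated.

A, B, F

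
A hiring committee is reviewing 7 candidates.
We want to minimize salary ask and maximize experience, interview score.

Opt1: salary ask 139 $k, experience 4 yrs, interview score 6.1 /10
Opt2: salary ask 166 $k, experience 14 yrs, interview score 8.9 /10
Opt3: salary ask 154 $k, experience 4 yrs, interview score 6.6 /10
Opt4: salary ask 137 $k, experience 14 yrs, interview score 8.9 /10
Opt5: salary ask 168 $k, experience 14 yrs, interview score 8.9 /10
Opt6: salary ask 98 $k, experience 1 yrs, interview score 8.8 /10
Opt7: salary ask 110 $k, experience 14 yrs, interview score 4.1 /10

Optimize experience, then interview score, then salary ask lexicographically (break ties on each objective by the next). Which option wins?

First maximize experience: best is 14, kept {Opt2, Opt4, Opt5, Opt7}.
Then maximize interview score: best is 8.9, kept {Opt2, Opt4, Opt5}.
Then minimize salary ask: best is 137, kept {Opt4}.

Opt4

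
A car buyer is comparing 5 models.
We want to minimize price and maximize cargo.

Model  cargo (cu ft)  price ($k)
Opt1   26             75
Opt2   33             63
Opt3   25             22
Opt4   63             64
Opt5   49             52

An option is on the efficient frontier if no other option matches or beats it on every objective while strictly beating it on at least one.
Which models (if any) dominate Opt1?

Opt2, Opt4, Opt5

Opt2: cargo 33≥26, price 63≤75 — dominates Opt1.
Opt4: cargo 63≥26, price 64≤75 — dominates Opt1.
Opt5: cargo 49≥26, price 52≤75 — dominates Opt1.
Others (Opt3) are each worse than Opt1 on at least one objective.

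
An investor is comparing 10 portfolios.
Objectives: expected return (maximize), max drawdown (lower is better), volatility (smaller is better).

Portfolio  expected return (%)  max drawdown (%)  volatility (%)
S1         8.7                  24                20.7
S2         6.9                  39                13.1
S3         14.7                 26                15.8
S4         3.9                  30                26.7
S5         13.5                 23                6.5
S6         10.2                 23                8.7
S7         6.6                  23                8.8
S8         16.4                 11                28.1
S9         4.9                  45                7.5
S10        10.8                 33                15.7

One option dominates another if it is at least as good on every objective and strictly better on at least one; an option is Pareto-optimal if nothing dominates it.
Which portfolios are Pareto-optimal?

S3, S5, S8

S1: dominated by S5 (expected return 13.5≥8.7, max drawdown 23≤24, volatility 6.5≤20.7).
S2: dominated by S5 (expected return 13.5≥6.9, max drawdown 23≤39, volatility 6.5≤13.1).
S3: not dominated.
S4: dominated by S1 (expected return 8.7≥3.9, max drawdown 24≤30, volatility 20.7≤26.7).
S5: not dominated (best volatility).
S6: dominated by S5 (expected return 13.5≥10.2, max drawdown 23≤23, volatility 6.5≤8.7).
S7: dominated by S5 (expected return 13.5≥6.6, max drawdown 23≤23, volatility 6.5≤8.8).
S8: not dominated (best expected return).
S9: dominated by S5 (expected return 13.5≥4.9, max drawdown 23≤45, volatility 6.5≤7.5).
S10: dominated by S5 (expected return 13.5≥10.8, max drawdown 23≤33, volatility 6.5≤15.7).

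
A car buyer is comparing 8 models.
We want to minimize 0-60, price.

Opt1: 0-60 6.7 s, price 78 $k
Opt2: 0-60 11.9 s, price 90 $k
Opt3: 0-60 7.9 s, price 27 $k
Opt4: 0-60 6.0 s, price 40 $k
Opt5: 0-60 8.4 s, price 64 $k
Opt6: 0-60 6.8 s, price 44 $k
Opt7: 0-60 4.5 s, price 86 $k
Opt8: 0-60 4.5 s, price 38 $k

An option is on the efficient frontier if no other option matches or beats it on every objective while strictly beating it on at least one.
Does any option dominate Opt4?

Yes

Opt8 vs Opt4: 0-60 4.5≤6.0, price 38≤40 — Opt8 is at least as good on every objective and strictly better on at least one, so Opt8 dominates Opt4.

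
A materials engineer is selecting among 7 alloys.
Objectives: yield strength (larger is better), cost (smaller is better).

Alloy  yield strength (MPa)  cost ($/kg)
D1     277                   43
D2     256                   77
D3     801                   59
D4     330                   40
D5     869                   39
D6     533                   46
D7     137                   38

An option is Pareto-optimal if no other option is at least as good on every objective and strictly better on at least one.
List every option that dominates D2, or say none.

D1, D3, D4, D5, D6

D1: yield strength 277≥256, cost 43≤77 — dominates D2.
D3: yield strength 801≥256, cost 59≤77 — dominates D2.
D4: yield strength 330≥256, cost 40≤77 — dominates D2.
D5: yield strength 869≥256, cost 39≤77 — dominates D2.
D6: yield strength 533≥256, cost 46≤77 — dominates D2.
Others (D7) are each worse than D2 on at least one objective.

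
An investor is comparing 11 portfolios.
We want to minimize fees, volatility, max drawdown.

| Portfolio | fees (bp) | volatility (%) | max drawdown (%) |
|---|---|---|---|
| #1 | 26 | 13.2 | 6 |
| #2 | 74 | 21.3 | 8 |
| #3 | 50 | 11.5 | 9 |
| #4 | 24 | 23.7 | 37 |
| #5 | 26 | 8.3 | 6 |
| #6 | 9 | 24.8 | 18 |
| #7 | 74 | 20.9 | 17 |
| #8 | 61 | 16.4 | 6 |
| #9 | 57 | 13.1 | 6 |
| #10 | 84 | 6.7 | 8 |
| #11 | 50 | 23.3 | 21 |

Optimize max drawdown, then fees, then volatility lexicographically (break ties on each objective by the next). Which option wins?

#5

First minimize max drawdown: best is 6, kept {#1, #5, #8, #9}.
Then minimize fees: best is 26, kept {#1, #5}.
Then minimize volatility: best is 8.3, kept {#5}.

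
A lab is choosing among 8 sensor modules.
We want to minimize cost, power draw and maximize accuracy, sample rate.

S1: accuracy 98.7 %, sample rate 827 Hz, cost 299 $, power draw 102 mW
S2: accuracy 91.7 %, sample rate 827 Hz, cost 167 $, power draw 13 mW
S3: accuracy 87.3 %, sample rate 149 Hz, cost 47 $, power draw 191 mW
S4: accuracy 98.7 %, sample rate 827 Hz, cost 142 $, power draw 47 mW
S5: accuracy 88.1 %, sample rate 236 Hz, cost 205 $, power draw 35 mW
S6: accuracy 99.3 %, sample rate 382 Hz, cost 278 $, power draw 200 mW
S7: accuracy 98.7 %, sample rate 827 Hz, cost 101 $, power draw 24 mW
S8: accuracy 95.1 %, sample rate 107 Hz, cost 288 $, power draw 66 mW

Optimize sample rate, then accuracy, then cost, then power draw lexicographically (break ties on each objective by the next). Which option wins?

S7

First maximize sample rate: best is 827, kept {S1, S2, S4, S7}.
Then maximize accuracy: best is 98.7, kept {S1, S4, S7}.
Then minimize cost: best is 101, kept {S7}.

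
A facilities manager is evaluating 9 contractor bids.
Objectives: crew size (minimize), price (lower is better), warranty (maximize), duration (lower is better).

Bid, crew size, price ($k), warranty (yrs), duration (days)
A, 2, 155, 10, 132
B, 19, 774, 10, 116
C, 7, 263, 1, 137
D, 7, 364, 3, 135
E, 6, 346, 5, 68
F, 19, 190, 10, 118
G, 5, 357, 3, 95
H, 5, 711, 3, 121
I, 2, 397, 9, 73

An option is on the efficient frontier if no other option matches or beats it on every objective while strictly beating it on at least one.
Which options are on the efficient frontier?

A, B, E, F, G, I

A: not dominated (best price).
B: not dominated.
C: dominated by A (crew size 2≤7, price 155≤263, warranty 10≥1, duration 132≤137).
D: dominated by A (crew size 2≤7, price 155≤364, warranty 10≥3, duration 132≤135).
E: not dominated (best duration).
F: not dominated.
G: not dominated.
H: dominated by G (crew size 5≤5, price 357≤711, warranty 3≥3, duration 95≤121).
I: not dominated.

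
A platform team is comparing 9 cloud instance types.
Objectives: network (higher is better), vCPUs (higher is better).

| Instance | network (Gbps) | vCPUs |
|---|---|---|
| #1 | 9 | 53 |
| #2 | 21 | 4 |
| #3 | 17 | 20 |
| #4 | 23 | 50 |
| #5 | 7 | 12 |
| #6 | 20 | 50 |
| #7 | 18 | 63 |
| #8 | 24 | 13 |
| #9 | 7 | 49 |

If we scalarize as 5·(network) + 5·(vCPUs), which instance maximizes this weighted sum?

#1: 5·9 + 5·53 = 310
#2: 5·21 + 5·4 = 125
#3: 5·17 + 5·20 = 185
#4: 5·23 + 5·50 = 365
#5: 5·7 + 5·12 = 95
#6: 5·20 + 5·50 = 350
#7: 5·18 + 5·63 = 405
#8: 5·24 + 5·13 = 185
#9: 5·7 + 5·49 = 280
Highest: #7 at 405.

#7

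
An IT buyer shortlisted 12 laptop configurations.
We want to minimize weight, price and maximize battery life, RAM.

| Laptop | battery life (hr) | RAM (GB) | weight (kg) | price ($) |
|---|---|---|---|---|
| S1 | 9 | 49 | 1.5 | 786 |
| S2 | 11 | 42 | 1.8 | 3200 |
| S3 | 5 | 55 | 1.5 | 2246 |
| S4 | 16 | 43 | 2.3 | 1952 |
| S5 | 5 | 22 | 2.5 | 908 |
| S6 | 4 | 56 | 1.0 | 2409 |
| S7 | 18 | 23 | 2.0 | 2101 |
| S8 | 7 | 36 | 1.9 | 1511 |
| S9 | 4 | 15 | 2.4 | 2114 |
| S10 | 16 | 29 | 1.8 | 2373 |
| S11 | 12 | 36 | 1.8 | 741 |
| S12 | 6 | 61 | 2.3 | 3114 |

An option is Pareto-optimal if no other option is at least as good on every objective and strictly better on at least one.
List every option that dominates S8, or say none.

S1, S11

S1: battery life 9≥7, RAM 49≥36, weight 1.5≤1.9, price 786≤1511 — dominates S8.
S11: battery life 12≥7, RAM 36≥36, weight 1.8≤1.9, price 741≤1511 — dominates S8.
Others (S2, S3, S4, S5, S6, S7, S9, S10, S12) are each worse than S8 on at least one objective.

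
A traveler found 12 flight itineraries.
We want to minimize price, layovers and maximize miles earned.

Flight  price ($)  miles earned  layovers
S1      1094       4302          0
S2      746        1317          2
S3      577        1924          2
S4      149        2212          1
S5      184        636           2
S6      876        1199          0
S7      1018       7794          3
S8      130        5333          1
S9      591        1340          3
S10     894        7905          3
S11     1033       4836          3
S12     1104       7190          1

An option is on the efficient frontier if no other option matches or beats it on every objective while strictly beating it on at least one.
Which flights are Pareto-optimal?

S1: not dominated.
S2: dominated by S3 (price 577≤746, miles earned 1924≥1317, layovers 2≤2).
S3: dominated by S4 (price 149≤577, miles earned 2212≥1924, layovers 1≤2).
S4: dominated by S8 (price 130≤149, miles earned 5333≥2212, layovers 1≤1).
S5: dominated by S4 (price 149≤184, miles earned 2212≥636, layovers 1≤2).
S6: not dominated.
S7: dominated by S10 (price 894≤1018, miles earned 7905≥7794, layovers 3≤3).
S8: not dominated (best price).
S9: dominated by S3 (price 577≤591, miles earned 1924≥1340, layovers 2≤3).
S10: not dominated (best miles earned).
S11: dominated by S7 (price 1018≤1033, miles earned 7794≥4836, layovers 3≤3).
S12: not dominated.

S1, S6, S8, S10, S12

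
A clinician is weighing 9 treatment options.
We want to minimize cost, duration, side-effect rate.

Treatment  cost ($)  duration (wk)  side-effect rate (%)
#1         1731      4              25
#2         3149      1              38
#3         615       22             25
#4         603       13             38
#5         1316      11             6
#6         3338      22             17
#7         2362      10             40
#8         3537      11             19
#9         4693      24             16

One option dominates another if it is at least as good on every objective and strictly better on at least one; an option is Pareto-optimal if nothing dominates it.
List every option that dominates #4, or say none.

none

#1: worse on cost (1731 vs 603).
#2: worse on cost (3149 vs 603).
#3: worse on cost (615 vs 603).
#5: worse on cost (1316 vs 603).
#6: worse on cost (3338 vs 603).
#7: worse on cost (2362 vs 603).
#8: worse on cost (3537 vs 603).
#9: worse on cost (4693 vs 603).
No option dominates #4.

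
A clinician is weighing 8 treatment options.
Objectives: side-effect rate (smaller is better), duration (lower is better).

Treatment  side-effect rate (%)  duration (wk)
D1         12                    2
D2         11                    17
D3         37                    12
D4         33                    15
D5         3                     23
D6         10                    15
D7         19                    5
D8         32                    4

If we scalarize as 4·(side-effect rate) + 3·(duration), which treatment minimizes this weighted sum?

D1

D1: 4·12 + 3·2 = 54
D2: 4·11 + 3·17 = 95
D3: 4·37 + 3·12 = 184
D4: 4·33 + 3·15 = 177
D5: 4·3 + 3·23 = 81
D6: 4·10 + 3·15 = 85
D7: 4·19 + 3·5 = 91
D8: 4·32 + 3·4 = 140
Lowest: D1 at 54.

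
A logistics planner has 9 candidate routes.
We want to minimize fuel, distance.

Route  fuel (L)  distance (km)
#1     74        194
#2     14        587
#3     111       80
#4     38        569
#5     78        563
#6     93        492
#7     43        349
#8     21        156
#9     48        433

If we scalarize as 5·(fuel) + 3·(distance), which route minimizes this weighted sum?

#8

#1: 5·74 + 3·194 = 952
#2: 5·14 + 3·587 = 1831
#3: 5·111 + 3·80 = 795
#4: 5·38 + 3·569 = 1897
#5: 5·78 + 3·563 = 2079
#6: 5·93 + 3·492 = 1941
#7: 5·43 + 3·349 = 1262
#8: 5·21 + 3·156 = 573
#9: 5·48 + 3·433 = 1539
Lowest: #8 at 573.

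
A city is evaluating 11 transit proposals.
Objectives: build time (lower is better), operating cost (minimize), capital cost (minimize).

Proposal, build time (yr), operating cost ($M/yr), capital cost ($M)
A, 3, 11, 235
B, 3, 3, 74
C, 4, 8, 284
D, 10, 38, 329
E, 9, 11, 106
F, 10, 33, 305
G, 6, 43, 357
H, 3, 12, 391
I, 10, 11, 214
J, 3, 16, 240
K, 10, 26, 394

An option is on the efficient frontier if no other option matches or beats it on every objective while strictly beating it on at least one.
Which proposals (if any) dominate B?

A: worse on operating cost (11 vs 3).
C: worse on build time (4 vs 3).
D: worse on build time (10 vs 3).
E: worse on build time (9 vs 3).
F: worse on build time (10 vs 3).
G: worse on build time (6 vs 3).
H: worse on operating cost (12 vs 3).
I: worse on build time (10 vs 3).
J: worse on operating cost (16 vs 3).
K: worse on build time (10 vs 3).
No option dominates B.

none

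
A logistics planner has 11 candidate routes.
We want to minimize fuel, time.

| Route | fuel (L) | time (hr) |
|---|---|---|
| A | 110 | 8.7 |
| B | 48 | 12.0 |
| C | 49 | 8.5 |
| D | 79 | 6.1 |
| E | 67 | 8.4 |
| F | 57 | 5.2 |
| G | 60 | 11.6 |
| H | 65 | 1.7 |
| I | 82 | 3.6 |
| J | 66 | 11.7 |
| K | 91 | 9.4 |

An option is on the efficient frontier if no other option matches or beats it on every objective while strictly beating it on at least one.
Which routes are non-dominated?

B, C, F, H

A: dominated by C (fuel 49≤110, time 8.5≤8.7).
B: not dominated (best fuel).
C: not dominated.
D: dominated by F (fuel 57≤79, time 5.2≤6.1).
E: dominated by F (fuel 57≤67, time 5.2≤8.4).
F: not dominated.
G: dominated by C (fuel 49≤60, time 8.5≤11.6).
H: not dominated (best time).
I: dominated by H (fuel 65≤82, time 1.7≤3.6).
J: dominated by C (fuel 49≤66, time 8.5≤11.7).
K: dominated by C (fuel 49≤91, time 8.5≤9.4).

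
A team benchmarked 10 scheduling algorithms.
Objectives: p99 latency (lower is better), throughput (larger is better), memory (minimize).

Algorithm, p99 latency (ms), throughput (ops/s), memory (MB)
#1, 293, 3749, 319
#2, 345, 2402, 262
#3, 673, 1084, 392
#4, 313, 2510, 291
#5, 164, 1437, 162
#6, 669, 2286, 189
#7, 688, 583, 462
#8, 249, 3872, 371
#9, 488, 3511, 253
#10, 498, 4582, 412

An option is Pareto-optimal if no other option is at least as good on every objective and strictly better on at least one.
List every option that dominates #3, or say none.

#1: p99 latency 293≤673, throughput 3749≥1084, memory 319≤392 — dominates #3.
#2: p99 latency 345≤673, throughput 2402≥1084, memory 262≤392 — dominates #3.
#4: p99 latency 313≤673, throughput 2510≥1084, memory 291≤392 — dominates #3.
#5: p99 latency 164≤673, throughput 1437≥1084, memory 162≤392 — dominates #3.
#6: p99 latency 669≤673, throughput 2286≥1084, memory 189≤392 — dominates #3.
#8: p99 latency 249≤673, throughput 3872≥1084, memory 371≤392 — dominates #3.
#9: p99 latency 488≤673, throughput 3511≥1084, memory 253≤392 — dominates #3.
Others (#7, #10) are each worse than #3 on at least one objective.

#1, #2, #4, #5, #6, #8, #9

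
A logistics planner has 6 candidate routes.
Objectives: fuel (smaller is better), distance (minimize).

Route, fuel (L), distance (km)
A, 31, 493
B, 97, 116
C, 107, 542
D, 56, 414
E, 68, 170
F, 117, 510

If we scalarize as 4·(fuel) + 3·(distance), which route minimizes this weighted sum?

A: 4·31 + 3·493 = 1603
B: 4·97 + 3·116 = 736
C: 4·107 + 3·542 = 2054
D: 4·56 + 3·414 = 1466
E: 4·68 + 3·170 = 782
F: 4·117 + 3·510 = 1998
Lowest: B at 736.

B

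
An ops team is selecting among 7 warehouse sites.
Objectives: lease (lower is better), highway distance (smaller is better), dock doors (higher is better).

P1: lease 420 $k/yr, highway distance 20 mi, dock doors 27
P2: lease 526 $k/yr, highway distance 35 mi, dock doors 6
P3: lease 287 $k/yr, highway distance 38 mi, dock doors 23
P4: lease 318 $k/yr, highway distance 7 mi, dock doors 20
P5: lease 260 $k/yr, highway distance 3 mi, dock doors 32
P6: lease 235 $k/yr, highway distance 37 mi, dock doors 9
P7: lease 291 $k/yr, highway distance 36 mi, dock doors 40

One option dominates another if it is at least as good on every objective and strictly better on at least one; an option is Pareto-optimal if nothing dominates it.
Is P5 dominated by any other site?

No

P1: worse on lease (420 vs 260).
P2: worse on lease (526 vs 260).
P3: worse on lease (287 vs 260).
P4: worse on lease (318 vs 260).
P6: worse on highway distance (37 vs 3).
P7: worse on lease (291 vs 260).
No option is at least as good as P5 on every objective and strictly better on one.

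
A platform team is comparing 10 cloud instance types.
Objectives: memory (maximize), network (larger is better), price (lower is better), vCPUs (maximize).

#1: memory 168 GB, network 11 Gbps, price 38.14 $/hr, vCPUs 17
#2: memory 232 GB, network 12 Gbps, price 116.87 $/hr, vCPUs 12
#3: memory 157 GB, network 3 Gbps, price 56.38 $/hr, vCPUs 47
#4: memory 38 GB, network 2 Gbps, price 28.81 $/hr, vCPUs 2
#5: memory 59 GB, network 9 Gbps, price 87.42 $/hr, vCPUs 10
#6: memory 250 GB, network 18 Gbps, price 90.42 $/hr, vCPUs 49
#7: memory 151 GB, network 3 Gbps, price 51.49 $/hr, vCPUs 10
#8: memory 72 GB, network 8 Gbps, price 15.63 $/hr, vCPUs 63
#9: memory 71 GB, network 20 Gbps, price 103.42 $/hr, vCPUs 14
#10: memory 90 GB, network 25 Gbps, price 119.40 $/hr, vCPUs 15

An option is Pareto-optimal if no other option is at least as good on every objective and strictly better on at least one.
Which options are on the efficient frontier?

#1: not dominated.
#2: dominated by #6 (memory 250≥232, network 18≥12, price 90.42≤116.87, vCPUs 49≥12).
#3: not dominated.
#4: dominated by #8 (memory 72≥38, network 8≥2, price 15.63≤28.81, vCPUs 63≥2).
#5: dominated by #1 (memory 168≥59, network 11≥9, price 38.14≤87.42, vCPUs 17≥10).
#6: not dominated (best memory).
#7: dominated by #1 (memory 168≥151, network 11≥3, price 38.14≤51.49, vCPUs 17≥10).
#8: not dominated (best price).
#9: not dominated.
#10: not dominated (best network).

#1, #3, #6, #8, #9, #10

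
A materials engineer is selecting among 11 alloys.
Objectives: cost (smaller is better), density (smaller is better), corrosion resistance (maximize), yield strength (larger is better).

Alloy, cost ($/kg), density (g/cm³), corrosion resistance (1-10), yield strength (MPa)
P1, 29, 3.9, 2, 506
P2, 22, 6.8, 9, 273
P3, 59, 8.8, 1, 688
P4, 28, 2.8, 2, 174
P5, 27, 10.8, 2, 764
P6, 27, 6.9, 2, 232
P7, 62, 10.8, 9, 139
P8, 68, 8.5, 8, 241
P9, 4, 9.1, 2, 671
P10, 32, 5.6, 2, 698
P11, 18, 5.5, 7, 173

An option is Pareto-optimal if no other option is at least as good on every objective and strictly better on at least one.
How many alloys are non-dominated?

P1: not dominated.
P2: not dominated.
P3: dominated by P10 (cost 32≤59, density 5.6≤8.8, corrosion resistance 2≥1, yield strength 698≥688).
P4: not dominated (best density).
P5: not dominated (best yield strength).
P6: dominated by P2 (cost 22≤27, density 6.8≤6.9, corrosion resistance 9≥2, yield strength 273≥232).
P7: dominated by P2 (cost 22≤62, density 6.8≤10.8, corrosion resistance 9≥9, yield strength 273≥139).
P8: dominated by P2 (cost 22≤68, density 6.8≤8.5, corrosion resistance 9≥8, yield strength 273≥241).
P9: not dominated (best cost).
P10: not dominated.
P11: not dominated.
Pareto-optimal: P1, P2, P4, P5, P9, P10, P11 → 7.

7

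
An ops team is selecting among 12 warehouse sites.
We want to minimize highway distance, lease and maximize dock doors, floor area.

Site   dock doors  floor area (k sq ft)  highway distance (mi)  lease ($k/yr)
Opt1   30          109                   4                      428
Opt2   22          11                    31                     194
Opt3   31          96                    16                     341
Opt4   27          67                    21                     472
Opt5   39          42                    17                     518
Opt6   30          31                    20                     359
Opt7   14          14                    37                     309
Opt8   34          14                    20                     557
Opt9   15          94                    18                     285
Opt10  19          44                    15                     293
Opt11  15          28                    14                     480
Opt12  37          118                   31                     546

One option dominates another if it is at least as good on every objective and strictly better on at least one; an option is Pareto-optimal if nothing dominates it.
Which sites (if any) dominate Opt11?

Opt1

Opt1: dock doors 30≥15, floor area 109≥28, highway distance 4≤14, lease 428≤480 — dominates Opt11.
Others (Opt2, Opt3, Opt4, Opt5, Opt6, Opt7, Opt8, Opt9, Opt10, Opt12) are each worse than Opt11 on at least one objective.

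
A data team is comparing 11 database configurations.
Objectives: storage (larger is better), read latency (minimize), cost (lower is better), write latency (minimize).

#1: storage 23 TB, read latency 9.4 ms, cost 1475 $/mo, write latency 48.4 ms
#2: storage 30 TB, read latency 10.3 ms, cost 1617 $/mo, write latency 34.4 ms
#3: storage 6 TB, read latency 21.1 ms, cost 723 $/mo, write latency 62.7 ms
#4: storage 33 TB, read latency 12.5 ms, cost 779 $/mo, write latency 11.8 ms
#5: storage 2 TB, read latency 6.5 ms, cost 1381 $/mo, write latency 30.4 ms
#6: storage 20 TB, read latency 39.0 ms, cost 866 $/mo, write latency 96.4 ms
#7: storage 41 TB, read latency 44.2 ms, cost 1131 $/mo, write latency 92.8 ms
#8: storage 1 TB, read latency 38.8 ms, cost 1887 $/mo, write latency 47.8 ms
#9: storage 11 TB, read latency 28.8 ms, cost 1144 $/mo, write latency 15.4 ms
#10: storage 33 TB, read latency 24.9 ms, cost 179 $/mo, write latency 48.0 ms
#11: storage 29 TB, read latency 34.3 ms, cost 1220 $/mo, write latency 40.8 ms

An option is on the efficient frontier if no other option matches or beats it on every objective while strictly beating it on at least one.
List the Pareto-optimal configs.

#1: not dominated.
#2: not dominated.
#3: not dominated.
#4: not dominated (best write latency).
#5: not dominated (best read latency).
#6: dominated by #4 (storage 33≥20, read latency 12.5≤39.0, cost 779≤866, write latency 11.8≤96.4).
#7: not dominated (best storage).
#8: dominated by #2 (storage 30≥1, read latency 10.3≤38.8, cost 1617≤1887, write latency 34.4≤47.8).
#9: dominated by #4 (storage 33≥11, read latency 12.5≤28.8, cost 779≤1144, write latency 11.8≤15.4).
#10: not dominated (best cost).
#11: dominated by #4 (storage 33≥29, read latency 12.5≤34.3, cost 779≤1220, write latency 11.8≤40.8).

#1, #2, #3, #4, #5, #7, #10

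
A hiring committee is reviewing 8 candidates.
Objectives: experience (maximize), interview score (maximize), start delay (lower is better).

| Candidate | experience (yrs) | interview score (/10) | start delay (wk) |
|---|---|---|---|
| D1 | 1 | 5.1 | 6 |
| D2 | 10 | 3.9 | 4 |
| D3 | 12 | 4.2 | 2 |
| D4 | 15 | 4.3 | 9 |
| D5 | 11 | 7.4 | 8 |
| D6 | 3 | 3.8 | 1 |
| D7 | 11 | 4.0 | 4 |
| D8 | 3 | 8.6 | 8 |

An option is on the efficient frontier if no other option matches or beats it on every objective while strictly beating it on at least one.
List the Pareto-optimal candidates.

D1, D3, D4, D5, D6, D8

D1: not dominated.
D2: dominated by D3 (experience 12≥10, interview score 4.2≥3.9, start delay 2≤4).
D3: not dominated.
D4: not dominated (best experience).
D5: not dominated.
D6: not dominated (best start delay).
D7: dominated by D3 (experience 12≥11, interview score 4.2≥4.0, start delay 2≤4).
D8: not dominated (best interview score).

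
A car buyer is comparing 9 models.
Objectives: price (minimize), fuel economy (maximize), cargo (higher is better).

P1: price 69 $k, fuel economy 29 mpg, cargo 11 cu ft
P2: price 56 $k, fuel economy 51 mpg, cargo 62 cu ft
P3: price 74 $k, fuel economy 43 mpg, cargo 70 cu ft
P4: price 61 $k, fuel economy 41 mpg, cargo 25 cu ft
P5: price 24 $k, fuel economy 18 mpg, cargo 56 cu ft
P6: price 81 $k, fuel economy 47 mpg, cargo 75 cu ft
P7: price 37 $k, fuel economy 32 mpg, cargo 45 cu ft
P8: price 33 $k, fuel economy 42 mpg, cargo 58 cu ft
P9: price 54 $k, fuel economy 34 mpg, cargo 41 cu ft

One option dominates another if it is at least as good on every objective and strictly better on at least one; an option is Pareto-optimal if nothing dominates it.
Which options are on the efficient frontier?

P2, P3, P5, P6, P8

P1: dominated by P2 (price 56≤69, fuel economy 51≥29, cargo 62≥11).
P2: not dominated (best fuel economy).
P3: not dominated.
P4: dominated by P2 (price 56≤61, fuel economy 51≥41, cargo 62≥25).
P5: not dominated (best price).
P6: not dominated (best cargo).
P7: dominated by P8 (price 33≤37, fuel economy 42≥32, cargo 58≥45).
P8: not dominated.
P9: dominated by P8 (price 33≤54, fuel economy 42≥34, cargo 58≥41).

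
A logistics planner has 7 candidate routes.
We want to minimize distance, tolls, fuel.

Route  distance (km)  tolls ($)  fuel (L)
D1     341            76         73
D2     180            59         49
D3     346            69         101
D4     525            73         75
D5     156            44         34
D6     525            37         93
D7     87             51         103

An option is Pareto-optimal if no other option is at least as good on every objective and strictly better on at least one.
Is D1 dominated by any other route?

Yes

D2 vs D1: distance 180≤341, tolls 59≤76, fuel 49≤73 — D2 is at least as good on every objective and strictly better on at least one, so D2 dominates D1.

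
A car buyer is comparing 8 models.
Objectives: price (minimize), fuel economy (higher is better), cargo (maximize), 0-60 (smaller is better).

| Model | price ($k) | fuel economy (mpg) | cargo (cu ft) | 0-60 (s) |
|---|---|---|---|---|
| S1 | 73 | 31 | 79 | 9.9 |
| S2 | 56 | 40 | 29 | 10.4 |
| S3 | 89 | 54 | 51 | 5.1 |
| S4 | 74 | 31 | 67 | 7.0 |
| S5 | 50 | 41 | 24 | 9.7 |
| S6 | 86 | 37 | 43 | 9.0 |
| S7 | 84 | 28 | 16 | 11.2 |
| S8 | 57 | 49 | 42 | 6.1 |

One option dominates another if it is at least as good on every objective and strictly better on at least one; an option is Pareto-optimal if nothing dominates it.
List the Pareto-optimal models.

S1, S2, S3, S4, S5, S6, S8

S1: not dominated (best cargo).
S2: not dominated.
S3: not dominated (best fuel economy).
S4: not dominated.
S5: not dominated (best price).
S6: not dominated.
S7: dominated by S1 (price 73≤84, fuel economy 31≥28, cargo 79≥16, 0-60 9.9≤11.2).
S8: not dominated.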